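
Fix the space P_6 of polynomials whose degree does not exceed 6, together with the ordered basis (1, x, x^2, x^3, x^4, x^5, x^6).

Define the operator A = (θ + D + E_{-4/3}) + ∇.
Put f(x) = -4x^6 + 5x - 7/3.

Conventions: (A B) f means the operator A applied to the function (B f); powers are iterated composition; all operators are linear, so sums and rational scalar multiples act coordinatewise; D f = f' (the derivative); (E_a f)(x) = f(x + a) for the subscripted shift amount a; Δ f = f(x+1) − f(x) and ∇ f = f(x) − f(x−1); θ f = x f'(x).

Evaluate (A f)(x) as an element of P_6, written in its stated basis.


g(x) = -28x^6 - 16x^5 - (140/3)x^4 + (2960/27)x^3 - (3500/27)x^2 + (7058/81)x - 12739/729

θ f = -24x^6 + 5x
D f = -24x^5 + 5
E_{-4/3} f = -4x^6 + 32x^5 - (320/3)x^4 + (5120/27)x^3 - (5120/27)x^2 + (8597/81)x - 22945/729
(θ + D + E_{-4/3}) f = -28x^6 + 8x^5 - (320/3)x^4 + (5120/27)x^3 - (5120/27)x^2 + (9002/81)x - 19300/729
∇ f = -24x^5 + 60x^4 - 80x^3 + 60x^2 - 24x + 9
((θ + D + E_{-4/3}) + ∇) f = -28x^6 - 16x^5 - (140/3)x^4 + (2960/27)x^3 - (3500/27)x^2 + (7058/81)x - 12739/729


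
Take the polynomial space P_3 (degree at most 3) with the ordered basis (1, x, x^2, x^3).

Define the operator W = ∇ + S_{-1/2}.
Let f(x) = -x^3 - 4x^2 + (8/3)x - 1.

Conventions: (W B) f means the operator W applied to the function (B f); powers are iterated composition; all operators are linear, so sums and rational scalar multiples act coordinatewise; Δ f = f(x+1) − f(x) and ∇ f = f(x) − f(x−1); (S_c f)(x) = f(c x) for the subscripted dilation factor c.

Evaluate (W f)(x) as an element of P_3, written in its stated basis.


the image equals g(x) = (1/8)x^3 - 4x^2 - (19/3)x + 14/3

∇ f = -3x^2 - 5x + 17/3
S_{-1/2} f = (1/8)x^3 - x^2 - (4/3)x - 1
(∇ + S_{-1/2}) f = (1/8)x^3 - 4x^2 - (19/3)x + 14/3


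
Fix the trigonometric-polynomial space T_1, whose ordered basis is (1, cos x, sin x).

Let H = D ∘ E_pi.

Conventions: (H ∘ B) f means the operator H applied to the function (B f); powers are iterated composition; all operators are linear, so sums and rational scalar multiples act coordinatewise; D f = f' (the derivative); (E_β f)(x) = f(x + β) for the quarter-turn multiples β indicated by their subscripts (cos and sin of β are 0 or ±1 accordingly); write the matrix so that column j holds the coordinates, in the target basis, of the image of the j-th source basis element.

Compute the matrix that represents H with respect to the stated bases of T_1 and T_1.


the matrix is [[0, 0, 0]; [0, 0, -1]; [0, 1, 0]] (rows listed top to bottom)

image of 1: 0
image of cos x: sin x
image of sin x: -cos x
each image's coordinates form column j of the matrix


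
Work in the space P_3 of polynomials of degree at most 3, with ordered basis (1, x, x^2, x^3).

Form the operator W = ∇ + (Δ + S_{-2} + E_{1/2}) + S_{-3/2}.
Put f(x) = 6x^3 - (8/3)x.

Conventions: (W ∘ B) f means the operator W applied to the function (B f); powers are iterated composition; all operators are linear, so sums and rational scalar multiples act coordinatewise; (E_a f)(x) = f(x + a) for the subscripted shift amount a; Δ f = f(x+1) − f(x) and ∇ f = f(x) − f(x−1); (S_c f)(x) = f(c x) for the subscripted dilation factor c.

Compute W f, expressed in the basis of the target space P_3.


∇ f = 18x^2 - 18x + 10/3
Δ f = 18x^2 + 18x + 10/3
S_{-2} f = -48x^3 + (16/3)x
E_{1/2} f = 6x^3 + 9x^2 + (11/6)x - 7/12
(Δ + S_{-2} + E_{1/2}) f = -42x^3 + 27x^2 + (151/6)x + 11/4
S_{-3/2} f = -(81/4)x^3 + 4x
(∇ + (Δ + S_{-2} + E_{1/2}) + S_{-3/2}) f = -(249/4)x^3 + 45x^2 + (67/6)x + 73/12

the image equals g(x) = -(249/4)x^3 + 45x^2 + (67/6)x + 73/12


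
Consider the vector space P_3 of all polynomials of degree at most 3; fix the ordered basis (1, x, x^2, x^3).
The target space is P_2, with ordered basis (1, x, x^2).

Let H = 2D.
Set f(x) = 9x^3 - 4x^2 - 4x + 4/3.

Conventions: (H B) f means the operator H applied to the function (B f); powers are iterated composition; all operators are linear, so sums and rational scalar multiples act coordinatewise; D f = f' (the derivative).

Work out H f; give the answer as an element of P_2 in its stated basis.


D f = 27x^2 - 8x - 4
(2D) f = 54x^2 - 16x - 8

the result is g(x) = 54x^2 - 16x - 8


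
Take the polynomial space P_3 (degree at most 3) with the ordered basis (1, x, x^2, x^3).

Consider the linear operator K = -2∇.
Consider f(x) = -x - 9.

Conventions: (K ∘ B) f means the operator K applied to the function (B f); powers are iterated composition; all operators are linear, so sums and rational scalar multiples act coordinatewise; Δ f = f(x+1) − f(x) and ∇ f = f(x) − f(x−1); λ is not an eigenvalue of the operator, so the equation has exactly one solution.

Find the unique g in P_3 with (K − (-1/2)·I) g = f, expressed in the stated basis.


the image equals g(x) = -2x - 26

write g with unknown coordinates in the stated basis and equate coefficients in (K − (-1/2)·I) g = f
solving from the highest basis element down gives g = -2x - 26
check: K g = 4
so K g − (-1/2)·g = -x - 9 = f ✓


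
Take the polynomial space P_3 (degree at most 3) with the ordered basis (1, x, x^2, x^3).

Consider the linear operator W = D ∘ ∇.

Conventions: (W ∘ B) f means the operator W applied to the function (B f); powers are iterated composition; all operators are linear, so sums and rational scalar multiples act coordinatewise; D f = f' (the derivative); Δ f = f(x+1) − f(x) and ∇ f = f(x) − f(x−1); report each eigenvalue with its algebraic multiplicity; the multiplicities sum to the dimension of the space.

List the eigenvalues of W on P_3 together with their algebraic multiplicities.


λ = 0 (multiplicity 4)

image of 1: 0
image of x: 0
image of x^2: 2
image of x^3: 6x - 3
the matrix is upper triangular; its diagonal is (0, 0, 0, 0)
for a triangular matrix the eigenvalues are the diagonal entries, with algebraic multiplicity their repetition count


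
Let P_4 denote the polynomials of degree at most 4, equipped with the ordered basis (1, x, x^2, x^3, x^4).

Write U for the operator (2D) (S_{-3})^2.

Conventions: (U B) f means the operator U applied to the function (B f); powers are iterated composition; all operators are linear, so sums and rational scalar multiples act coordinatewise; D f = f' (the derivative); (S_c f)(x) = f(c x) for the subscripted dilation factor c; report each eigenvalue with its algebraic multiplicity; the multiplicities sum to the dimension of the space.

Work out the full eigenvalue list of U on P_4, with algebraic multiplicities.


image of 1: 0
image of x: 18
image of x^2: 324x
image of x^3: 4374x^2
image of x^4: 52488x^3
the matrix is upper triangular; its diagonal is (0, 0, 0, 0, 0)
for a triangular matrix the eigenvalues are the diagonal entries, with algebraic multiplicity their repetition count

λ = 0 (multiplicity 5)


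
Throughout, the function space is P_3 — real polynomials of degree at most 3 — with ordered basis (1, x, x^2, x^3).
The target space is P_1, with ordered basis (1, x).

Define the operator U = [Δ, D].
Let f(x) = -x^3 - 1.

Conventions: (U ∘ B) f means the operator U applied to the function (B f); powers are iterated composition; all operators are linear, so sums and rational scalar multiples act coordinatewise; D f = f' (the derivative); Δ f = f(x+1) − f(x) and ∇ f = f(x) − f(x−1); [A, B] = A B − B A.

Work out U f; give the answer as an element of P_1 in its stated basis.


the image equals g(x) = 0

D f = -3x^2
Δ D f = -6x - 3
Δ f = -3x^2 - 3x - 1
D Δ f = -6x - 3
[Δ, D] f = 0


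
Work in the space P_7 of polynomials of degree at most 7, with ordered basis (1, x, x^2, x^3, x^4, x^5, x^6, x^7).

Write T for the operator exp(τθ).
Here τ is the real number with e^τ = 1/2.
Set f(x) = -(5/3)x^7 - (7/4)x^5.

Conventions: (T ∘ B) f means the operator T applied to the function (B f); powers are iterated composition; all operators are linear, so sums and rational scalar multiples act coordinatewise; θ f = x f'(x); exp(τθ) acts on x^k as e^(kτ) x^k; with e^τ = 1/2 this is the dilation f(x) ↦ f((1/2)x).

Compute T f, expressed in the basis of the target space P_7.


exp(τθ) x^k = e^(kτ) x^k; with e^τ = 1/2 this sends x^k to (1/2)^k x^k
x^5 ↦ 1/32 x^5
x^7 ↦ 1/128 x^7
applying this coordinatewise to f: exp(τθ) f = -(5/384)x^7 - (7/128)x^5

the result is g(x) = -(5/384)x^7 - (7/128)x^5


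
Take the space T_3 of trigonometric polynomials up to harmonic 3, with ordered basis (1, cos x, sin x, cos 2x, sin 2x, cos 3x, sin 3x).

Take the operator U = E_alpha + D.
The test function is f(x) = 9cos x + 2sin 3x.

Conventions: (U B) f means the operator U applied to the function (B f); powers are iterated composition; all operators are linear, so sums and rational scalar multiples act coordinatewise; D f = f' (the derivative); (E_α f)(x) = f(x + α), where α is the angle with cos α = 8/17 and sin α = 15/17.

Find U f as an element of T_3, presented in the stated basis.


g(x) = (72/17)cos x - (288/17)sin x + (28488/4913)cos 3x - (9776/4913)sin 3x

E_alpha f = (72/17)cos x - (135/17)sin x - (990/4913)cos 3x - (9776/4913)sin 3x
D f = -9sin x + 6cos 3x
(E_alpha + D) f = (72/17)cos x - (288/17)sin x + (28488/4913)cos 3x - (9776/4913)sin 3x


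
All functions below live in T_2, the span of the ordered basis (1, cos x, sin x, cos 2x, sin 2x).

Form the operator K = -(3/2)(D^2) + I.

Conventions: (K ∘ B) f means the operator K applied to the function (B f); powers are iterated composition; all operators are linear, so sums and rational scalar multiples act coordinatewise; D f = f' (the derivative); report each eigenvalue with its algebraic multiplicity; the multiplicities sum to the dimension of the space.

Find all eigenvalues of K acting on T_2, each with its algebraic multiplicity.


λ = 1 (multiplicity 1), λ = 5/2 (multiplicity 2), λ = 7 (multiplicity 2)

image of 1: 1
image of cos x: (5/2)cos x
image of sin x: (5/2)sin x
image of cos 2x: 7cos 2x
image of sin 2x: 7sin 2x
the matrix is diagonal; its diagonal is (1, 5/2, 5/2, 7, 7)
for a triangular matrix the eigenvalues are the diagonal entries, with algebraic multiplicity their repetition count


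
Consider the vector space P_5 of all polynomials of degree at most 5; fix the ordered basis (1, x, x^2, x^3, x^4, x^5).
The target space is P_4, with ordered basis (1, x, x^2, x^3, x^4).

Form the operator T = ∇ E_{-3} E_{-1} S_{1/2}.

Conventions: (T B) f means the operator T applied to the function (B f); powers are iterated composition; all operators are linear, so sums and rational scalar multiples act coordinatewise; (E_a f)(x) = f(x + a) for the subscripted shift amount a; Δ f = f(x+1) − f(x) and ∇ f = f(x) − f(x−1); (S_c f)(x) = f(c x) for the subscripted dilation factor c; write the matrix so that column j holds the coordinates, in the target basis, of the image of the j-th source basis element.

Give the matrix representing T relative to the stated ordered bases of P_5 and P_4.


the matrix is [[0, 1/2, -9/4, 61/8, -369/16, 2101/32]; [0, 0, 1/2, -27/8, 61/4, -1845/32]; [0, 0, 0, 3/8, -27/8, 305/16]; [0, 0, 0, 0, 1/4, -45/16]; [0, 0, 0, 0, 0, 5/32]] (rows listed top to bottom)

image of 1: 0
image of x: 1/2
image of x^2: (1/2)x - 9/4
image of x^3: (3/8)x^2 - (27/8)x + 61/8
image of x^4: (1/4)x^3 - (27/8)x^2 + (61/4)x - 369/16
image of x^5: (5/32)x^4 - (45/16)x^3 + (305/16)x^2 - (1845/32)x + 2101/32
each image's coordinates form column j of the matrix


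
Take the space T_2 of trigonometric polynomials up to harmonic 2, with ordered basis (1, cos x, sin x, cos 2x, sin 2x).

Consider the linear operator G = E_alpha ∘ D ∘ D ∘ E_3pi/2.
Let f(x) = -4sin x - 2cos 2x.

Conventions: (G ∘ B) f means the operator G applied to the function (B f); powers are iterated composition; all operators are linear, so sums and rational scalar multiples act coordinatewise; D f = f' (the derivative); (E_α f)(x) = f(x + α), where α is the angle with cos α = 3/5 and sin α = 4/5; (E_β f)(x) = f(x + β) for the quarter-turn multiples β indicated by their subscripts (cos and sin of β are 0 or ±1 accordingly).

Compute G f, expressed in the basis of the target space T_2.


E_3pi/2 f = 4cos x + 2cos 2x
D E_3pi/2 f = -4sin x - 4sin 2x
D D E_3pi/2 f = -4cos x - 8cos 2x
E_alpha D D E_3pi/2 f = -(12/5)cos x + (16/5)sin x + (56/25)cos 2x + (192/25)sin 2x

g(x) = -(12/5)cos x + (16/5)sin x + (56/25)cos 2x + (192/25)sin 2x


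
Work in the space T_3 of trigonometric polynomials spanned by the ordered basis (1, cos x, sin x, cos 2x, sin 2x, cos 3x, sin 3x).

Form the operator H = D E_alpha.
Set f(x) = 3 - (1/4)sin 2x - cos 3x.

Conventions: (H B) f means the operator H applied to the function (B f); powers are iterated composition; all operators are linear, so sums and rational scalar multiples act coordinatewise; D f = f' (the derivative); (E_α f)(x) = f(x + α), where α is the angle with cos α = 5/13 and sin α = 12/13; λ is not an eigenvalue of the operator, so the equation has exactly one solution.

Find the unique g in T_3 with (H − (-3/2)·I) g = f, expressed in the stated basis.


write g with unknown coordinates in the stated basis and equate coefficients in (H − (-3/2)·I) g = f
solving from the highest basis element down gives g = 2 - (238/1345)cos 2x - (27/2690)sin 2x - (7706/42891)cos 3x + (8140/42891)sin 3x
check: H g = (357/1345)cos 2x - (316/1345)sin 2x - (10444/14297)cos 3x - (4070/14297)sin 3x
so H g − (-3/2)·g = 3 - (1/4)sin 2x - cos 3x = f ✓

the result is g(x) = 2 - (238/1345)cos 2x - (27/2690)sin 2x - (7706/42891)cos 3x + (8140/42891)sin 3x


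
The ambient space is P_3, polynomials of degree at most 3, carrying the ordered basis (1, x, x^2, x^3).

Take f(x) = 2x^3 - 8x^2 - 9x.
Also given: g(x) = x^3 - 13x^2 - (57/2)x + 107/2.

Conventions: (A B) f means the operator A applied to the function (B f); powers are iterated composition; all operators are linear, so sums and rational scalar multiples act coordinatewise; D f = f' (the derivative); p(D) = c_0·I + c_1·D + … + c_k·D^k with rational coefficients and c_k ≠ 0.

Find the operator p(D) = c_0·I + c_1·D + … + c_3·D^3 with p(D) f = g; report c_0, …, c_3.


p(D) = (1/2)·I − (3/2)·D − 4·D^2 − 2·D^3, i.e. c_0 = 1/2, c_1 = -3/2, c_2 = -4, c_3 = -2

D^0 f = 2x^3 - 8x^2 - 9x
D^1 f = 6x^2 - 16x - 9
D^2 f = 12x - 16
D^3 f = 12
matching coefficients of g against c_0 f + c_1 Df + … from the top degree down determines the c_i
solution: c_0 = 1/2, c_1 = -3/2, c_2 = -4, c_3 = -2


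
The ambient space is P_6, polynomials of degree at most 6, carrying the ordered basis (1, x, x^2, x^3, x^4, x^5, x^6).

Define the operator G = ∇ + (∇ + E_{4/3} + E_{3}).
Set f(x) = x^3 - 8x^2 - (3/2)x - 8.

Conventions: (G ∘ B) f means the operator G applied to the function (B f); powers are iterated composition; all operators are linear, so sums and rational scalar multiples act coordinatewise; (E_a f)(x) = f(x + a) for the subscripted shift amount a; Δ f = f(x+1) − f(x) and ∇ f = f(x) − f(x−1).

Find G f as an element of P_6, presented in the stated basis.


∇ f = 3x^2 - 19x + 15/2
∇ f = 3x^2 - 19x + 15/2
E_{4/3} f = x^3 - 4x^2 - (35/2)x - 590/27
E_{3} f = x^3 + x^2 - (45/2)x - 115/2
(∇ + E_{4/3} + E_{3}) f = 2x^3 - 59x - 1940/27
(∇ + (∇ + E_{4/3} + E_{3})) f = 2x^3 + 3x^2 - 78x - 3475/54

the result is g(x) = 2x^3 + 3x^2 - 78x - 3475/54


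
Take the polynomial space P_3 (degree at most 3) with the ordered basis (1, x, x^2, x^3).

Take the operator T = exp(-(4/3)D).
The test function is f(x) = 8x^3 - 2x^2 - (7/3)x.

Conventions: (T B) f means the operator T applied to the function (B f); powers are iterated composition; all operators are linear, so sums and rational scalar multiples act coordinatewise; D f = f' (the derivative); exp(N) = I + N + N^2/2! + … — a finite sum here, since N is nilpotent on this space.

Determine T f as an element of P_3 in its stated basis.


order-1 term: -32x^2 + (16/3)x + 28/9
order-2 term: (128/3)x - 32/9
order-3 term: -512/27
the series for exp(-(4/3)D) f terminates at order 3
exp(-(4/3)D) f = 8x^3 - 34x^2 + (137/3)x - 524/27

g(x) = 8x^3 - 34x^2 + (137/3)x - 524/27


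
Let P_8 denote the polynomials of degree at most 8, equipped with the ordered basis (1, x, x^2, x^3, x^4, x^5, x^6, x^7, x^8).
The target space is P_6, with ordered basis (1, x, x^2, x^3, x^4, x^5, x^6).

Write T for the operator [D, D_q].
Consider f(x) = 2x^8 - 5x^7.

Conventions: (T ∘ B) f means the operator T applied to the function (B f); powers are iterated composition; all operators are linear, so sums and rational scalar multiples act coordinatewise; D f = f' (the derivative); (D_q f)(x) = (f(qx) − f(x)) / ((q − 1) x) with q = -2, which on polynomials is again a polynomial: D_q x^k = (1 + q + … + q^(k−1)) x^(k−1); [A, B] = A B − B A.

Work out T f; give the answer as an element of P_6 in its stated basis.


D_q f = -170x^7 - 215x^6
D D_q f = -1190x^6 - 1290x^5
D f = 16x^7 - 35x^6
D_q D f = 688x^6 + 735x^5
[D, D_q] f = -1878x^6 - 2025x^5

g(x) = -1878x^6 - 2025x^5


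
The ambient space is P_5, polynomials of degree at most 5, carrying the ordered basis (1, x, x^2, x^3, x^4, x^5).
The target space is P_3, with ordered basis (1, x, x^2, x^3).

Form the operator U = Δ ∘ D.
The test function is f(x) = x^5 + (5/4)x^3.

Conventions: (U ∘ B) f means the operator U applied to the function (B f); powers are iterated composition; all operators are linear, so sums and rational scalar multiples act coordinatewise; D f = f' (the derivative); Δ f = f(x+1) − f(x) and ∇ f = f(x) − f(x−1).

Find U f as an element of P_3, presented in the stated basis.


D f = 5x^4 + (15/4)x^2
Δ D f = 20x^3 + 30x^2 + (55/2)x + 35/4

g(x) = 20x^3 + 30x^2 + (55/2)x + 35/4


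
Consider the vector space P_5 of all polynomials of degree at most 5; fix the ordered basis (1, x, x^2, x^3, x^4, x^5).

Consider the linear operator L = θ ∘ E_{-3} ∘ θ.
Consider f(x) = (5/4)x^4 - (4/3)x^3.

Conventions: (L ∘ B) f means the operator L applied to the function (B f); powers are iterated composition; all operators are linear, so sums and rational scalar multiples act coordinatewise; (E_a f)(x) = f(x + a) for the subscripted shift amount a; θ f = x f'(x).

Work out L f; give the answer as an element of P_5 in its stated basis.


θ f = 5x^4 - 4x^3
E_{-3} θ f = 5x^4 - 64x^3 + 306x^2 - 648x + 513
θ E_{-3} θ f = 20x^4 - 192x^3 + 612x^2 - 648x

g(x) = 20x^4 - 192x^3 + 612x^2 - 648x


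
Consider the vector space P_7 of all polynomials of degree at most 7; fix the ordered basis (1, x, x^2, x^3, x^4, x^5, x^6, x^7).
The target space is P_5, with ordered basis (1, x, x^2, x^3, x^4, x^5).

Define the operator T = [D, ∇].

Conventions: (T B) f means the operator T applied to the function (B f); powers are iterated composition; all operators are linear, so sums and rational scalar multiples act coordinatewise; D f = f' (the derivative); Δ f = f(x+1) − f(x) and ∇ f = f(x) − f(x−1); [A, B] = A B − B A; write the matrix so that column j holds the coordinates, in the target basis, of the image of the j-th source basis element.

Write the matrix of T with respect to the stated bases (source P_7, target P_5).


the matrix is [[0, 0, 0, 0, 0, 0, 0, 0]; [0, 0, 0, 0, 0, 0, 0, 0]; [0, 0, 0, 0, 0, 0, 0, 0]; [0, 0, 0, 0, 0, 0, 0, 0]; [0, 0, 0, 0, 0, 0, 0, 0]; [0, 0, 0, 0, 0, 0, 0, 0]] (rows listed top to bottom)

image of 1: 0
image of x: 0
image of x^2: 0
image of x^3: 0
image of x^4: 0
image of x^5: 0
image of x^6: 0
image of x^7: 0
each image's coordinates form column j of the matrix


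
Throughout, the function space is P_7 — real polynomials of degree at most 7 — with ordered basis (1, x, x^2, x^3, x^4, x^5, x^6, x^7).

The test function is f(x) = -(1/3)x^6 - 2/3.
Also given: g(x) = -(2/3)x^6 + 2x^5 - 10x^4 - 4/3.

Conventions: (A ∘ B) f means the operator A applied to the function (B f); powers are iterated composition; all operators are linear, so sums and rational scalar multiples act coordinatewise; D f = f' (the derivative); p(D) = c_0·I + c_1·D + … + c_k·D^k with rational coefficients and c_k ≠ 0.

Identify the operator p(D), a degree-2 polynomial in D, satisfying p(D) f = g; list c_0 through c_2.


D^0 f = -(1/3)x^6 - 2/3
D^1 f = -2x^5
D^2 f = -10x^4
matching coefficients of g against c_0 f + c_1 Df + … from the top degree down determines the c_i
solution: c_0 = 2, c_1 = -1, c_2 = 1

p(D) = 2·I − D + D^2, i.e. c_0 = 2, c_1 = -1, c_2 = 1


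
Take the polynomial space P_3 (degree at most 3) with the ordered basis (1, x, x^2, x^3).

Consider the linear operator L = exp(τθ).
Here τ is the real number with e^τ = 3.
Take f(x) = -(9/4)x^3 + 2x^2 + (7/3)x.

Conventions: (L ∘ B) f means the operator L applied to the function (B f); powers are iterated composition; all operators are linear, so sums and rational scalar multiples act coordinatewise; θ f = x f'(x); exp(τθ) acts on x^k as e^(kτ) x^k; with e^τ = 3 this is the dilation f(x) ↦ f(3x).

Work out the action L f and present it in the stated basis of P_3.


the result is g(x) = -(243/4)x^3 + 18x^2 + 7x

exp(τθ) x^k = e^(kτ) x^k; with e^τ = 3 this sends x^k to 3^k x^k
x ↦ 3 x
x^2 ↦ 9 x^2
x^3 ↦ 27 x^3
applying this coordinatewise to f: exp(τθ) f = -(243/4)x^3 + 18x^2 + 7x


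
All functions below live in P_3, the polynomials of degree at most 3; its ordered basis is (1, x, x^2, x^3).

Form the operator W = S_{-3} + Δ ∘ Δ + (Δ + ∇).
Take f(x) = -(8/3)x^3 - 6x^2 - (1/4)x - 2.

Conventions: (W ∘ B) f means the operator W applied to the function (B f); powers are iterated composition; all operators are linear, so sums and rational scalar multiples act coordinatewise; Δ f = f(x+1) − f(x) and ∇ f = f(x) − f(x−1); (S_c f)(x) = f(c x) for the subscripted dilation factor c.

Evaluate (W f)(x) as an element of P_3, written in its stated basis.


the result is g(x) = 72x^3 - 70x^2 - (157/4)x - 215/6

S_{-3} f = 72x^3 - 54x^2 + (3/4)x - 2
Δ f = -8x^2 - 20x - 107/12
Δ Δ f = -16x - 28
Δ f = -8x^2 - 20x - 107/12
∇ f = -8x^2 - 4x + 37/12
(Δ + ∇) f = -16x^2 - 24x - 35/6
(S_{-3} + Δ ∘ Δ + (Δ + ∇)) f = 72x^3 - 70x^2 - (157/4)x - 215/6


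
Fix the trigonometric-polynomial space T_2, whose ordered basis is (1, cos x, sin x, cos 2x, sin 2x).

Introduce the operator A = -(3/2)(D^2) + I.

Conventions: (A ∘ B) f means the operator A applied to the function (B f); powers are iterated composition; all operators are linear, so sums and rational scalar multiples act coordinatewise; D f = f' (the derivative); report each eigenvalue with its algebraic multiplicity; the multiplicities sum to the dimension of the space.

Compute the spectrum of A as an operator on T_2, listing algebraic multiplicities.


image of 1: 1
image of cos x: (5/2)cos x
image of sin x: (5/2)sin x
image of cos 2x: 7cos 2x
image of sin 2x: 7sin 2x
the matrix is diagonal; its diagonal is (1, 5/2, 5/2, 7, 7)
for a triangular matrix the eigenvalues are the diagonal entries, with algebraic multiplicity their repetition count

λ = 1 (multiplicity 1), λ = 5/2 (multiplicity 2), λ = 7 (multiplicity 2)


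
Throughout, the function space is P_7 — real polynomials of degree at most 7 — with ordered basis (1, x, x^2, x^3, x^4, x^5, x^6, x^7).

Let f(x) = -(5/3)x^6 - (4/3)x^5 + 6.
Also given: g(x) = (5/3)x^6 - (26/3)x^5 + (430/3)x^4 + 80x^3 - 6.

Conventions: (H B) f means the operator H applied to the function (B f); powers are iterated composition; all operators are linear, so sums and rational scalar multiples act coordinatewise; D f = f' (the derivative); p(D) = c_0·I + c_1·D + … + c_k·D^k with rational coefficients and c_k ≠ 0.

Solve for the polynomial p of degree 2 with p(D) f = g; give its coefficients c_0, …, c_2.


D^0 f = -(5/3)x^6 - (4/3)x^5 + 6
D^1 f = -10x^5 - (20/3)x^4
D^2 f = -50x^4 - (80/3)x^3
matching coefficients of g against c_0 f + c_1 Df + … from the top degree down determines the c_i
solution: c_0 = -1, c_1 = 1, c_2 = -3

c_0 = -1, c_1 = 1, c_2 = -3


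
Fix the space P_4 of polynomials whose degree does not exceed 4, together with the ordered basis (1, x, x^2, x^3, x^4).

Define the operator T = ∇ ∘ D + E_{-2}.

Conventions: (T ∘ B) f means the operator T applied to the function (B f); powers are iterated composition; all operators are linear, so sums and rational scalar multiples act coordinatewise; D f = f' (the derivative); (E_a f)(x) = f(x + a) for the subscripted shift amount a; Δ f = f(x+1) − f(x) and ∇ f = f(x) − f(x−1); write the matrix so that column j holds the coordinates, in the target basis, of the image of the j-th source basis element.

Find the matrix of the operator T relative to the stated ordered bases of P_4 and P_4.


image of 1: 1
image of x: x - 2
image of x^2: x^2 - 4x + 6
image of x^3: x^3 - 6x^2 + 18x - 11
image of x^4: x^4 - 8x^3 + 36x^2 - 44x + 20
each image's coordinates form column j of the matrix

the matrix is [[1, -2, 6, -11, 20]; [0, 1, -4, 18, -44]; [0, 0, 1, -6, 36]; [0, 0, 0, 1, -8]; [0, 0, 0, 0, 1]] (rows listed top to bottom)


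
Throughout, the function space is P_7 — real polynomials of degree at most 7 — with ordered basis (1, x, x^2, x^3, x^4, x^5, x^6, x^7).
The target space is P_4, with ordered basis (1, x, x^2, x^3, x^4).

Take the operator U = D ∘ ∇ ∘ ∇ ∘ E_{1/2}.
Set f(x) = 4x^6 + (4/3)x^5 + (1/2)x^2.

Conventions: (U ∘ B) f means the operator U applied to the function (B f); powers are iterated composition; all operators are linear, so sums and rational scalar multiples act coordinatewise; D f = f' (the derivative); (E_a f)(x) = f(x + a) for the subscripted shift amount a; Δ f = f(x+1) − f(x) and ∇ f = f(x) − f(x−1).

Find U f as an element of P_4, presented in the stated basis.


E_{1/2} f = 4x^6 + (40/3)x^5 + (55/3)x^4 + (40/3)x^3 + (71/12)x^2 + (5/3)x + 11/48
∇ E_{1/2} f = 24x^5 + (20/3)x^4 + 20x^3 + (10/3)x^2 + (5/2)x + 1/12
∇ ∇ E_{1/2} f = 120x^4 - (640/3)x^3 + 260x^2 - (440/3)x + 73/2
D ∇ ∇ E_{1/2} f = 480x^3 - 640x^2 + 520x - 440/3

the result is g(x) = 480x^3 - 640x^2 + 520x - 440/3


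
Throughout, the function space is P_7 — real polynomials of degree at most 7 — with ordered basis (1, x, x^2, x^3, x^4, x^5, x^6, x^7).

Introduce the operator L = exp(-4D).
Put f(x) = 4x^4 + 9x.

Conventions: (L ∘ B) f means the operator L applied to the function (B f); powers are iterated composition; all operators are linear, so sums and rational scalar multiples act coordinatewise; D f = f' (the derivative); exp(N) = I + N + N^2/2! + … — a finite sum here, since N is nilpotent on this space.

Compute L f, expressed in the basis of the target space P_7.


g(x) = 4x^4 - 64x^3 + 384x^2 - 1015x + 988

order-1 term: -64x^3 - 36
order-2 term: 384x^2
order-3 term: -1024x
order-4 term: 1024
the series for exp(-4D) f terminates at order 4
exp(-4D) f = 4x^4 - 64x^3 + 384x^2 - 1015x + 988


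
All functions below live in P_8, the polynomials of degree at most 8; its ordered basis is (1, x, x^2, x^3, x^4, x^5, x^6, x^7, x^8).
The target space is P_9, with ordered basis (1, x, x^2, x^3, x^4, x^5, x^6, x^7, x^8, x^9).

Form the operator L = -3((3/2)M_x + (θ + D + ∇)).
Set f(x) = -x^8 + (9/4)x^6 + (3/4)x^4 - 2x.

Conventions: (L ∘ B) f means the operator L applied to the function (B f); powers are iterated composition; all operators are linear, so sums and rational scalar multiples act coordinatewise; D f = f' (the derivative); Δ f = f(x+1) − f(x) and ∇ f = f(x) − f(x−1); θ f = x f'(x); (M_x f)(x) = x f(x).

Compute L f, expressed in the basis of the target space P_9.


the image equals g(x) = (9/2)x^9 + 24x^8 + (303/8)x^7 - (249/2)x^6 + (669/8)x^5 - (471/4)x^4 + 15x^3 + (159/4)x^2 - (39/2)x + 18

M_x f = -x^9 + (9/4)x^7 + (3/4)x^5 - 2x^2
((3/2)M_x) f = -(3/2)x^9 + (27/8)x^7 + (9/8)x^5 - 3x^2
θ f = -8x^8 + (27/2)x^6 + 3x^4 - 2x
D f = -8x^7 + (27/2)x^5 + 3x^3 - 2
∇ f = -8x^7 + 28x^6 - (85/2)x^5 + (145/4)x^4 - 8x^3 - (41/4)x^2 + (17/2)x - 4
(θ + D + ∇) f = -8x^8 - 16x^7 + (83/2)x^6 - 29x^5 + (157/4)x^4 - 5x^3 - (41/4)x^2 + (13/2)x - 6
((3/2)M_x + (θ + D + ∇)) f = -(3/2)x^9 - 8x^8 - (101/8)x^7 + (83/2)x^6 - (223/8)x^5 + (157/4)x^4 - 5x^3 - (53/4)x^2 + (13/2)x - 6
(-3((3/2)M_x + (θ + D + ∇))) f = (9/2)x^9 + 24x^8 + (303/8)x^7 - (249/2)x^6 + (669/8)x^5 - (471/4)x^4 + 15x^3 + (159/4)x^2 - (39/2)x + 18


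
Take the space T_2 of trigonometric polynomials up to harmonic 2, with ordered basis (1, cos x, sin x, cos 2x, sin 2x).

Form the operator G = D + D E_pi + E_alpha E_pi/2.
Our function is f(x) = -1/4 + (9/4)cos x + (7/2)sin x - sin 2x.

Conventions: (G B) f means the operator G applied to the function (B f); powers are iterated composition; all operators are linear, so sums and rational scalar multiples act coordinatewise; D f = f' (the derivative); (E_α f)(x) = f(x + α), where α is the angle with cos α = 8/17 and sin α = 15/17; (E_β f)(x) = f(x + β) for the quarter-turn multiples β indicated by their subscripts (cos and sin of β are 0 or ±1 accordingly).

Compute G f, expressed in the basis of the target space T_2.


the image equals g(x) = -1/4 - (23/68)cos x - (141/34)sin x - (916/289)cos 2x - (161/289)sin 2x

D f = (7/2)cos x - (9/4)sin x - 2cos 2x
E_pi f = -1/4 - (9/4)cos x - (7/2)sin x - sin 2x
D E_pi f = -(7/2)cos x + (9/4)sin x - 2cos 2x
E_pi/2 f = -1/4 + (7/2)cos x - (9/4)sin x + sin 2x
E_alpha E_pi/2 f = -1/4 - (23/68)cos x - (141/34)sin x + (240/289)cos 2x - (161/289)sin 2x
(D + D E_pi + E_alpha E_pi/2) f = -1/4 - (23/68)cos x - (141/34)sin x - (916/289)cos 2x - (161/289)sin 2x


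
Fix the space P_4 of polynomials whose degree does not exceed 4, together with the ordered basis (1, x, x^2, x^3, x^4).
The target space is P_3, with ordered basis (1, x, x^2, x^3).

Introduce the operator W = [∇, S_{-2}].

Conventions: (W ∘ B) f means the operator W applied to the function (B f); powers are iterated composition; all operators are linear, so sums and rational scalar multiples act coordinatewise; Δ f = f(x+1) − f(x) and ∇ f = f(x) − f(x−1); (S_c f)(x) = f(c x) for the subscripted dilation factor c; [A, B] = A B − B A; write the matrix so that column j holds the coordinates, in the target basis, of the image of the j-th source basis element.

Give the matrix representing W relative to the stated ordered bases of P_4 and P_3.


the matrix is [[0, -3, -3, -9, -15]; [0, 0, 12, 18, 72]; [0, 0, 0, -36, -72]; [0, 0, 0, 0, 96]] (rows listed top to bottom)

image of 1: 0
image of x: -3
image of x^2: 12x - 3
image of x^3: -36x^2 + 18x - 9
image of x^4: 96x^3 - 72x^2 + 72x - 15
each image's coordinates form column j of the matrix


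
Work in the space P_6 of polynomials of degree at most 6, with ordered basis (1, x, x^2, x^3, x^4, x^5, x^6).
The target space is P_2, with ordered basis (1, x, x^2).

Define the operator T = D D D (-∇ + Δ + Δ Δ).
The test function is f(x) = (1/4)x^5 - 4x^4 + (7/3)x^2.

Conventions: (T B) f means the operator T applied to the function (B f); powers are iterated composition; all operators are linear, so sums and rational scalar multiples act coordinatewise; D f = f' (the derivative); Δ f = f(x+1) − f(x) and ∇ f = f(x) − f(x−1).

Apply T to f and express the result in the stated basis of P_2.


the result is g(x) = 60

∇ f = (5/4)x^4 - (37/2)x^3 + (53/2)x^2 - (151/12)x + 23/12
(-∇) f = -(5/4)x^4 + (37/2)x^3 - (53/2)x^2 + (151/12)x - 23/12
Δ f = (5/4)x^4 - (27/2)x^3 - (43/2)x^2 - (121/12)x - 17/12
Δ f = (5/4)x^4 - (27/2)x^3 - (43/2)x^2 - (121/12)x - 17/12
Δ Δ f = 5x^3 - 33x^2 - (157/2)x - 263/6
(-∇ + Δ + Δ Δ) f = 10x^3 - 81x^2 - 76x - 283/6
D (-∇ + Δ + Δ Δ) f = 30x^2 - 162x - 76
D D (-∇ + Δ + Δ Δ) f = 60x - 162
D D D (-∇ + Δ + Δ Δ) f = 60


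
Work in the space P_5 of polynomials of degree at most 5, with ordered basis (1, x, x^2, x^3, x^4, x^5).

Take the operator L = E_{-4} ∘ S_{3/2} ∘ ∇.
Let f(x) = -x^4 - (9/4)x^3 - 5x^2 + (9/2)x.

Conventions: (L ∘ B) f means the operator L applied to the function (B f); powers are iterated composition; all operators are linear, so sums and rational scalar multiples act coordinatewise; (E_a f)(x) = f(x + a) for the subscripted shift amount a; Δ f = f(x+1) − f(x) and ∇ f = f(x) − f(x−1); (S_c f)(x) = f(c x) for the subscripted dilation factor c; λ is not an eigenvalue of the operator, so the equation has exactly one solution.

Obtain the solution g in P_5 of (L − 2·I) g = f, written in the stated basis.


write g with unknown coordinates in the stated basis and equate coefficients in (L − 2·I) g = f
solving from the highest basis element down gives g = (1/2)x^4 + (9/2)x^3 - (419/16)x^2 + (555/32)x + 12057/64
check: L g = (27/4)x^3 - (459/8)x^2 + (627/16)x + 12057/32
so L g − 2·g = -x^4 - (9/4)x^3 - 5x^2 + (9/2)x = f ✓

g(x) = (1/2)x^4 + (9/2)x^3 - (419/16)x^2 + (555/32)x + 12057/64


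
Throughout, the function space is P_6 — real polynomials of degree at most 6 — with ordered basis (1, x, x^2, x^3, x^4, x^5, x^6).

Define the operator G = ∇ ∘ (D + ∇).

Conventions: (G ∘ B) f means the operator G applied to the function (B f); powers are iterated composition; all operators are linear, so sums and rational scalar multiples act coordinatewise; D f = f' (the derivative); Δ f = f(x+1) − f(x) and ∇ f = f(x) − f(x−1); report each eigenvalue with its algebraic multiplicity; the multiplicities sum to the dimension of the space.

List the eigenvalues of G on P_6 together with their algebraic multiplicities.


λ = 0 (multiplicity 7)

image of 1: 0
image of x: 0
image of x^2: 4
image of x^3: 12x - 9
image of x^4: 24x^2 - 36x + 18
image of x^5: 40x^3 - 90x^2 + 90x - 35
image of x^6: 60x^4 - 180x^3 + 270x^2 - 210x + 68
the matrix is upper triangular; its diagonal is (0, 0, 0, 0, 0, 0, 0)
for a triangular matrix the eigenvalues are the diagonal entries, with algebraic multiplicity their repetition count


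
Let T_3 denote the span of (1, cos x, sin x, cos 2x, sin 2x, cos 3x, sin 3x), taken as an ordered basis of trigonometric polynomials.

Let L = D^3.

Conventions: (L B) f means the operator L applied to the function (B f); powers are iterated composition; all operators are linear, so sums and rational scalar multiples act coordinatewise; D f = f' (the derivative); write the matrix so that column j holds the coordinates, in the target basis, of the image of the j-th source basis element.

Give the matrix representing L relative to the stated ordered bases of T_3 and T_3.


image of 1: 0
image of cos x: sin x
image of sin x: -cos x
image of cos 2x: 8sin 2x
image of sin 2x: -8cos 2x
image of cos 3x: 27sin 3x
image of sin 3x: -27cos 3x
each image's coordinates form column j of the matrix

the matrix is [[0, 0, 0, 0, 0, 0, 0]; [0, 0, -1, 0, 0, 0, 0]; [0, 1, 0, 0, 0, 0, 0]; [0, 0, 0, 0, -8, 0, 0]; [0, 0, 0, 8, 0, 0, 0]; [0, 0, 0, 0, 0, 0, -27]; [0, 0, 0, 0, 0, 27, 0]] (rows listed top to bottom)


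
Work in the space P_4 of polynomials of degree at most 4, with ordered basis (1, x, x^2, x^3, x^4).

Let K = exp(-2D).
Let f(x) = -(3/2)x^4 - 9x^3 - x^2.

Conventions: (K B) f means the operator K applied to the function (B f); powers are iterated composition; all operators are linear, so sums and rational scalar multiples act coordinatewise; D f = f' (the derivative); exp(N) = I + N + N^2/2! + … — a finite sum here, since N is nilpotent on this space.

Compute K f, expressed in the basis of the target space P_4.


the image equals g(x) = -(3/2)x^4 + 3x^3 + 17x^2 - 56x + 44

order-1 term: 12x^3 + 54x^2 + 4x
order-2 term: -36x^2 - 108x - 4
order-3 term: 48x + 72
order-4 term: -24
the series for exp(-2D) f terminates at order 4
exp(-2D) f = -(3/2)x^4 + 3x^3 + 17x^2 - 56x + 44


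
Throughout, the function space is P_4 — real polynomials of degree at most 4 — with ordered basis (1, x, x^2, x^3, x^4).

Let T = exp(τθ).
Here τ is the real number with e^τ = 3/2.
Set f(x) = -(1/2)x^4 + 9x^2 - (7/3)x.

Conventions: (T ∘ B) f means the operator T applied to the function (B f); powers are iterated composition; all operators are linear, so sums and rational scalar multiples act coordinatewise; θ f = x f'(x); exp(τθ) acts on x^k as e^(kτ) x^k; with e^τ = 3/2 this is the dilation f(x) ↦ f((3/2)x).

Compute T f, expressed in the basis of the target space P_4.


exp(τθ) x^k = e^(kτ) x^k; with e^τ = 3/2 this sends x^k to (3/2)^k x^k
x ↦ 3/2 x
x^2 ↦ 9/4 x^2
x^4 ↦ 81/16 x^4
applying this coordinatewise to f: exp(τθ) f = -(81/32)x^4 + (81/4)x^2 - (7/2)x

the result is g(x) = -(81/32)x^4 + (81/4)x^2 - (7/2)x


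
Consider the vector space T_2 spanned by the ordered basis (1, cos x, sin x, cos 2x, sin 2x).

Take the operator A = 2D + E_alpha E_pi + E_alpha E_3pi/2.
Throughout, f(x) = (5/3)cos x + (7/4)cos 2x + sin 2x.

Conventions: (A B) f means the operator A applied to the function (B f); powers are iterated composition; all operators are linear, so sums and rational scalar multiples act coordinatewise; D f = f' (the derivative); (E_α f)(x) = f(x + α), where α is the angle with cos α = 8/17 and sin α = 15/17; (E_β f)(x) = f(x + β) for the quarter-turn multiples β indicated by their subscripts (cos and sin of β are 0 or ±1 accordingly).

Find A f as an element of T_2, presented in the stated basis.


D f = -(5/3)sin x + 2cos 2x - (7/2)sin 2x
(2D) f = -(10/3)sin x + 4cos 2x - 7sin 2x
E_pi f = -(5/3)cos x + (7/4)cos 2x + sin 2x
E_alpha E_pi f = -(40/51)cos x + (25/17)sin x - (167/1156)cos 2x - (581/289)sin 2x
E_3pi/2 f = (5/3)sin x - (7/4)cos 2x - sin 2x
E_alpha E_3pi/2 f = (25/17)cos x + (40/51)sin x + (167/1156)cos 2x + (581/289)sin 2x
(2D + E_alpha E_pi + E_alpha E_3pi/2) f = (35/51)cos x - (55/51)sin x + 4cos 2x - 7sin 2x

g(x) = (35/51)cos x - (55/51)sin x + 4cos 2x - 7sin 2x


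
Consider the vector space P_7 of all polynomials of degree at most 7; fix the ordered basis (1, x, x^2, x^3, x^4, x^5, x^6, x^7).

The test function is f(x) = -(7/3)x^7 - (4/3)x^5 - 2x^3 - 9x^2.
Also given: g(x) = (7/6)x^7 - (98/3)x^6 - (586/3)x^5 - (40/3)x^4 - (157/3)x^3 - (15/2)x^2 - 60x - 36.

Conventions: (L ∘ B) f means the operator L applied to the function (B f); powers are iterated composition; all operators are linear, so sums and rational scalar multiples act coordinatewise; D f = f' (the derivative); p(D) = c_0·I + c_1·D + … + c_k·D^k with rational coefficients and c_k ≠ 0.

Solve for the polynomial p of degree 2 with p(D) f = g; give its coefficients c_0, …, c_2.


p(D) = -(1/2)·I + 2·D + 2·D^2, i.e. c_0 = -1/2, c_1 = 2, c_2 = 2

D^0 f = -(7/3)x^7 - (4/3)x^5 - 2x^3 - 9x^2
D^1 f = -(49/3)x^6 - (20/3)x^4 - 6x^2 - 18x
D^2 f = -98x^5 - (80/3)x^3 - 12x - 18
matching coefficients of g against c_0 f + c_1 Df + … from the top degree down determines the c_i
solution: c_0 = -1/2, c_1 = 2, c_2 = 2


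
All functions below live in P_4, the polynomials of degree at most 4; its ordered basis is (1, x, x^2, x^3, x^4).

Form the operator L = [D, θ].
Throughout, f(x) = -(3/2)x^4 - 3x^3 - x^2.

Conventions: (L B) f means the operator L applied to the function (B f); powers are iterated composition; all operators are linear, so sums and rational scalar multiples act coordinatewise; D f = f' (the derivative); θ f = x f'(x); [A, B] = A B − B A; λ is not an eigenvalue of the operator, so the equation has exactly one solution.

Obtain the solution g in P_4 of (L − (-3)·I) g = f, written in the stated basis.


write g with unknown coordinates in the stated basis and equate coefficients in (L − (-3)·I) g = f
solving from the highest basis element down gives g = -(1/2)x^4 - (1/3)x^3
check: L g = -2x^3 - x^2
so L g − (-3)·g = -(3/2)x^4 - 3x^3 - x^2 = f ✓

g(x) = -(1/2)x^4 - (1/3)x^3


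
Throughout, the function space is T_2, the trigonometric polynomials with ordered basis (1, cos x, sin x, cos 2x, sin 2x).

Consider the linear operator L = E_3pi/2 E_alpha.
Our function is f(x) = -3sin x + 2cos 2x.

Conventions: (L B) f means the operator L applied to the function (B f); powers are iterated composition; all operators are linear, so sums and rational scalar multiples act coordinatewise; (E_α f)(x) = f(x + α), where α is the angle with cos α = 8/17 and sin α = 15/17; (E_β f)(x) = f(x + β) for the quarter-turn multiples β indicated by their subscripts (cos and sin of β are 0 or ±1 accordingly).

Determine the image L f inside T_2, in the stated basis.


the image equals g(x) = (24/17)cos x - (45/17)sin x + (322/289)cos 2x + (480/289)sin 2x

E_alpha f = -(45/17)cos x - (24/17)sin x - (322/289)cos 2x - (480/289)sin 2x
E_3pi/2 E_alpha f = (24/17)cos x - (45/17)sin x + (322/289)cos 2x + (480/289)sin 2x
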